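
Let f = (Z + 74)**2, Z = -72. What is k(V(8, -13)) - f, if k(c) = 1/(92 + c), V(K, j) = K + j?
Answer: -347/87 ≈ -3.9885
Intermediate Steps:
f = 4 (f = (-72 + 74)**2 = 2**2 = 4)
k(V(8, -13)) - f = 1/(92 + (8 - 13)) - 1*4 = 1/(92 - 5) - 4 = 1/87 - 4 = -347/87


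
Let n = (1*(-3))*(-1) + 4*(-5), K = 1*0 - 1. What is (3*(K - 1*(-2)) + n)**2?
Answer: 196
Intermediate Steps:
K = -1 (K = 0 - 1 = -1)
n = -17 (n = -3*(-1) - 20 = 3 - 20 = -17)
(3*(K - 1*(-2)) + n)**2 = (3*(-1 - 1*(-2)) - 17)**2 = (3*(-1 + 2) - 17)**2 = (3*1 - 17)**2 = (3 - 17)**2 = (-14)**2 = 196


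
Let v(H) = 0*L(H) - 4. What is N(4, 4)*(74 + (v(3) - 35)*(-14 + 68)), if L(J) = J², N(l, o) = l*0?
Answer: 0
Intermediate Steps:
N(l, o) = 0
v(H) = -4 (v(H) = 0*H² - 4 = 0 - 4 = -4)
N(4, 4)*(74 + (v(3) - 35)*(-14 + 68)) = 0*(74 + (-4 - 35)*(-14 + 68)) = 0*(74 - 39*54) = 0*(74 - 2106) = 0*(-2032) = 0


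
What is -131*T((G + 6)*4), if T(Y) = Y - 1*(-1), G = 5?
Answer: -5895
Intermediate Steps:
T(Y) = 1 + Y (T(Y) = Y + 1 = 1 + Y)
-131*T((G + 6)*4) = -131*(1 + (5 + 6)*4) = -131*(1 + 11*4) = -131*(1 + 44) = -131*45 = -5895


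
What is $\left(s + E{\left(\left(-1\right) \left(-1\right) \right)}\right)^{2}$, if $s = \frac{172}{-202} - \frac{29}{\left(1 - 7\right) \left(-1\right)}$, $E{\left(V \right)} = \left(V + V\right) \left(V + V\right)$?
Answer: $\frac{1042441}{367236} \approx 2.8386$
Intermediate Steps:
$E{\left(V \right)} = 4 V^{2}$ ($E{\left(V \right)} = 2 V 2 V = 4 V^{2}$)
$s = - \frac{3445}{606}$ ($s = 172 \left(- \frac{1}{202}\right) - \frac{29}{\left(-6\right) \left(-1\right)} = - \frac{86}{101} - \frac{29}{6} = - \frac{3445}{606} \approx -5.6848$)
$\left(s + E{\left(\left(-1\right) \left(-1\right) \right)}\right)^{2} = \left(- \frac{3445}{606} + 4 \left(\left(-1\right) \left(-1\right)\right)^{2}\right)^{2} = \left(- \frac{3445}{606} + 4 \cdot 1^{2}\right)^{2} = \left(- \frac{3445}{606} + 4 \cdot 1\right)^{2} = \left(- \frac{3445}{606} + 4\right)^{2} = \left(- \frac{1021}{606}\right)^{2} = \frac{1042441}{367236}$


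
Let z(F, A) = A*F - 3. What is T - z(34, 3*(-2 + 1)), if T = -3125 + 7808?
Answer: 4788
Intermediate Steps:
T = 4683
z(F, A) = -3 + A*F
T - z(34, 3*(-2 + 1)) = 4683 - (-3 + (3*(-2 + 1))*34) = 4683 - (-3 + (3*(-1))*34) = 4683 - (-3 - 3*34) = 4683 - (-3 - 102) = 4683 - 1*(-105) = 4683 + 105 = 4788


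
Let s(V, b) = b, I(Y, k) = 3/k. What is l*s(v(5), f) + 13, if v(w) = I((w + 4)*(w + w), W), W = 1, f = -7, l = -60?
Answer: 433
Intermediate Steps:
v(w) = 3 (v(w) = 3/1 = 3*1 = 3)
l*s(v(5), f) + 13 = -60*(-7) + 13 = 420 + 13 = 433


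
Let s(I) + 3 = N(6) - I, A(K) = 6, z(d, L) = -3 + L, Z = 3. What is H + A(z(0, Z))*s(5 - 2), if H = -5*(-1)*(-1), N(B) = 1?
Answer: -35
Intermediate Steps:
H = -5 (H = 5*(-1) = -5)
s(I) = -2 - I (s(I) = -3 + (1 - I) = -2 - I)
H + A(z(0, Z))*s(5 - 2) = -5 + 6*(-2 - (5 - 2)) = -5 + 6*(-2 - 1*3) = -5 + 6*(-2 - 3) = -5 + 6*(-5) = -5 - 30 = -35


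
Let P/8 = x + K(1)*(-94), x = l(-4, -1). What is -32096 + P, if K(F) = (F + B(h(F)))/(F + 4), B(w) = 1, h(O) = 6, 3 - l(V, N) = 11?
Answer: -162304/5 ≈ -32461.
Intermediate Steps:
l(V, N) = -8 (l(V, N) = 3 - 1*11 = 3 - 11 = -8)
K(F) = (1 + F)/(4 + F) (K(F) = (F + 1)/(F + 4) = (1 + F)/(4 + F))
x = -8
P = -1824/5 (P = 8*(-8 + ((1 + 1)/(4 + 1))*(-94)) = 8*(-8 + (2/5)*(-94)) = 8*(-8 - 188/5) = 8*(-228/5) = -1824/5 ≈ -364.80)
-32096 + P = -32096 - 1824/5 = -162304/5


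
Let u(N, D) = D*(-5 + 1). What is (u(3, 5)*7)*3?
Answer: -420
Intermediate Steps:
u(N, D) = -4*D (u(N, D) = D*(-4) = -4*D)
(u(3, 5)*7)*3 = (-4*5*7)*3 = -20*7*3 = -140*3 = -420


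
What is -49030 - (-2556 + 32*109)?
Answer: -49962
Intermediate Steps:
-49030 - (-2556 + 32*109) = -49030 - (-2556 + 3488) = -49030 - 1*932 = -49030 - 932 = -49962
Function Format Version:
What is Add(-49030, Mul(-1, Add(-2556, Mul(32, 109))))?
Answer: -49962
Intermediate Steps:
Add(-49030, Mul(-1, Add(-2556, Mul(32, 109)))) = Add(-49030, Mul(-1, Add(-2556, 3488))) = Add(-49030, Mul(-1, 932)) = Add(-49030, -932) = -49962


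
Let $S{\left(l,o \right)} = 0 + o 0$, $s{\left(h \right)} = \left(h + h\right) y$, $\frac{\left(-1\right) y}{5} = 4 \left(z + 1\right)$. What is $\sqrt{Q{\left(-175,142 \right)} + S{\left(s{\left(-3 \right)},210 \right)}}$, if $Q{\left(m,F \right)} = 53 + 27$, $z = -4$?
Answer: $4 \sqrt{5} \approx 8.9443$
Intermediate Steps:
$Q{\left(m,F \right)} = 80$
$y = 60$ ($y = - 5 \cdot 4 \left(-4 + 1\right) = - 5 \cdot 4 \left(-3\right) = \left(-5\right) \left(-12\right) = 60$)
$s{\left(h \right)} = 120 h$ ($s{\left(h \right)} = \left(h + h\right) 60 = 2 h 60 = 120 h$)
$S{\left(l,o \right)} = 0$ ($S{\left(l,o \right)} = 0 + 0 = 0$)
$\sqrt{Q{\left(-175,142 \right)} + S{\left(s{\left(-3 \right)},210 \right)}} = \sqrt{80 + 0} = \sqrt{80} = 4 \sqrt{5}$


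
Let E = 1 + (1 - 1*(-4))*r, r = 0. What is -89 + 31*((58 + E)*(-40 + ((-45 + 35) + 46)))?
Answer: -7405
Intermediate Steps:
E = 1 (E = 1 + (1 - 1*(-4))*0 = 1 + (1 + 4)*0 = 1 + 5*0 = 1 + 0 = 1)
-89 + 31*((58 + E)*(-40 + ((-45 + 35) + 46))) = -89 + 31*((58 + 1)*(-40 + ((-45 + 35) + 46))) = -89 + 31*(59*(-40 + (-10 + 46))) = -89 + 31*(59*(-40 + 36)) = -89 + 31*(59*(-4)) = -89 + 31*(-236) = -89 - 7316 = -7405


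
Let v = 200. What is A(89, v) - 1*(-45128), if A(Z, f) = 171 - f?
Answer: 45099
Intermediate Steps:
A(89, v) - 1*(-45128) = (171 - 1*200) - 1*(-45128) = (171 - 200) + 45128 = -29 + 45128 = 45099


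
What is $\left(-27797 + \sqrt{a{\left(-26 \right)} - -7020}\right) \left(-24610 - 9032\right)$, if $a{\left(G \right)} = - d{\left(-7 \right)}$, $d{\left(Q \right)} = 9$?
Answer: $935146674 - 100926 \sqrt{779} \approx 9.3233 \cdot 10^{8}$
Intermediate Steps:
$a{\left(G \right)} = -9$ ($a{\left(G \right)} = \left(-1\right) 9 = -9$)
$\left(-27797 + \sqrt{a{\left(-26 \right)} - -7020}\right) \left(-24610 - 9032\right) = \left(-27797 + \sqrt{-9 - -7020}\right) \left(-24610 - 9032\right) = \left(-27797 + \sqrt{-9 + 7020}\right) \left(-33642\right) = \left(-27797 + \sqrt{7011}\right) \left(-33642\right) = \left(-27797 + 3 \sqrt{779}\right) \left(-33642\right) = 935146674 - 100926 \sqrt{779}$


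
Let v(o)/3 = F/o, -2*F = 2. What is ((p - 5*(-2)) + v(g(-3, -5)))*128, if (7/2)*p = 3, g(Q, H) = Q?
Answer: 10624/7 ≈ 1517.7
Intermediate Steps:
F = -1 (F = -½*2 = -1)
v(o) = -3/o (v(o) = 3*(-1/o) = -3/o)
p = 6/7 (p = (2/7)*3 = 6/7 ≈ 0.85714)
((p - 5*(-2)) + v(g(-3, -5)))*128 = ((6/7 - 5*(-2)) - 3/(-3))*128 = ((6/7 + 10) - 3*(-⅓))*128 = (76/7 + 1)*128 = (83/7)*128 = 10624/7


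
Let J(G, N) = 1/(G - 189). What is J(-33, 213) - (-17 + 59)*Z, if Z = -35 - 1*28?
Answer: 587411/222 ≈ 2646.0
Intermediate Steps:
Z = -63 (Z = -35 - 28 = -63)
J(G, N) = 1/(-189 + G)
J(-33, 213) - (-17 + 59)*Z = 1/(-189 - 33) - (-17 + 59)*(-63) = 1/(-222) - 42*(-63) = -1/222 - 1*(-2646) = -1/222 + 2646 = 587411/222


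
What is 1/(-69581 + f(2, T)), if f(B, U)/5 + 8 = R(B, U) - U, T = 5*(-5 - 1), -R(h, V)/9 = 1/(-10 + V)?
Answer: -8/555759 ≈ -1.4395e-5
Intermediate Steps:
R(h, V) = -9/(-10 + V)
T = -30 (T = 5*(-6) = -30)
f(B, U) = -40 - 45/(-10 + U) - 5*U (f(B, U) = -40 + 5*(-9/(-10 + U) - U) = -40 + 5*(-U - 9/(-10 + U)) = -40 + (-45/(-10 + U) - 5*U) = -40 - 45/(-10 + U) - 5*U)
1/(-69581 + f(2, T)) = 1/(-69581 + 5*(71 - 1*(-30)**2 + 2*(-30))/(-10 - 30)) = 1/(-69581 + 5*(71 - 1*900 - 60)/(-40)) = 1/(-69581 + 5*(-1/40)*(71 - 900 - 60)) = 1/(-69581 + 5*(-1/40)*(-889)) = 1/(-69581 + 889/8) = 1/(-555759/8) = -8/555759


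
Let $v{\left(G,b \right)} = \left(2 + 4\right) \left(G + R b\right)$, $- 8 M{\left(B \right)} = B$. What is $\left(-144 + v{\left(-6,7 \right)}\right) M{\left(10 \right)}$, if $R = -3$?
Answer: $\frac{765}{2} \approx 382.5$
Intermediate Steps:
$M{\left(B \right)} = - \frac{B}{8}$
$v{\left(G,b \right)} = - 18 b + 6 G$ ($v{\left(G,b \right)} = \left(2 + 4\right) \left(G - 3 b\right) = 6 \left(G - 3 b\right) = - 18 b + 6 G$)
$\left(-144 + v{\left(-6,7 \right)}\right) M{\left(10 \right)} = \left(-144 + \left(\left(-18\right) 7 + 6 \left(-6\right)\right)\right) \left(\left(- \frac{1}{8}\right) 10\right) = \left(-144 - 162\right) \left(- \frac{5}{4}\right) = \left(-306\right) \left(- \frac{5}{4}\right) = \frac{765}{2}$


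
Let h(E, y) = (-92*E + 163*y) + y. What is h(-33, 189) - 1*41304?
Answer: -7272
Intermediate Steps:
h(E, y) = -92*E + 164*y
h(-33, 189) - 1*41304 = (-92*(-33) + 164*189) - 1*41304 = (3036 + 30996) - 41304 = 34032 - 41304 = -7272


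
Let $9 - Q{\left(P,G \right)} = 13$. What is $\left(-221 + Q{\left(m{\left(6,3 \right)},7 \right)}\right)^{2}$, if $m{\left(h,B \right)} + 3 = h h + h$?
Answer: $50625$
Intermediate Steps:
$m{\left(h,B \right)} = -3 + h + h^{2}$ ($m{\left(h,B \right)} = -3 + \left(h h + h\right) = -3 + \left(h^{2} + h\right) = -3 + \left(h + h^{2}\right) = -3 + h + h^{2}$)
$Q{\left(P,G \right)} = -4$ ($Q{\left(P,G \right)} = 9 - 13 = -4$)
$\left(-221 + Q{\left(m{\left(6,3 \right)},7 \right)}\right)^{2} = \left(-221 - 4\right)^{2} = \left(-225\right)^{2} = 50625$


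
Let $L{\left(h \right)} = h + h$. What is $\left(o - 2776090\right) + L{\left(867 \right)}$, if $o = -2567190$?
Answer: $-5341546$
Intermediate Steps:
$L{\left(h \right)} = 2 h$
$\left(o - 2776090\right) + L{\left(867 \right)} = \left(-2567190 - 2776090\right) + 2 \cdot 867 = -5343280 + 1734 = -5341546$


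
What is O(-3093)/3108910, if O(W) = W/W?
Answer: 1/3108910 ≈ 3.2166e-7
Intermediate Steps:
O(W) = 1
O(-3093)/3108910 = 1/3108910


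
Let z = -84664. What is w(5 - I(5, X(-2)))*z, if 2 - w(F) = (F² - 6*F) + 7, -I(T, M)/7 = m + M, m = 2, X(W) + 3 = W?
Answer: 30225048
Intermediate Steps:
X(W) = -3 + W
I(T, M) = -14 - 7*M (I(T, M) = -7*(2 + M) = -14 - 7*M)
w(F) = -5 - F² + 6*F (w(F) = 2 - ((F² - 6*F) + 7) = 2 - (7 + F² - 6*F) = 2 + (-7 - F² + 6*F) = -5 - F² + 6*F)
w(5 - I(5, X(-2)))*z = (-5 - (5 - (-14 - 7*(-3 - 2)))² + 6*(5 - (-14 - 7*(-3 - 2))))*(-84664) = (-5 - (5 - (-14 - 7*(-5)))² + 6*(5 - (-14 - 7*(-5))))*(-84664) = (-5 - (5 - (-14 + 35))² + 6*(5 - (-14 + 35)))*(-84664) = (-5 - (5 - 1*21)² + 6*(5 - 1*21))*(-84664) = (-5 - (5 - 21)² + 6*(5 - 21))*(-84664) = (-5 - 1*(-16)² + 6*(-16))*(-84664) = (-5 - 1*256 - 96)*(-84664) = (-5 - 256 - 96)*(-84664) = -357*(-84664) = 30225048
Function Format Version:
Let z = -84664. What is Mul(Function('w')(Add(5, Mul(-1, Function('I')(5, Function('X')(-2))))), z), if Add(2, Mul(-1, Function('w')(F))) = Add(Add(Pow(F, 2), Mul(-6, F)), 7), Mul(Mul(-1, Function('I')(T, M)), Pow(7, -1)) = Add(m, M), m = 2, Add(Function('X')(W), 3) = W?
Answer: 30225048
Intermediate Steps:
Function('X')(W) = Add(-3, W)
Function('I')(T, M) = Add(-14, Mul(-7, M)) (Function('I')(T, M) = Mul(-7, Add(2, M)) = Add(-14, Mul(-7, M)))
Function('w')(F) = Add(-5, Mul(-1, Pow(F, 2)), Mul(6, F)) (Function('w')(F) = Add(2, Mul(-1, Add(Add(Pow(F, 2), Mul(-6, F)), 7))) = Add(2, Mul(-1, Add(7, Pow(F, 2), Mul(-6, F)))) = Add(2, Add(-7, Mul(-1, Pow(F, 2)), Mul(6, F))) = Add(-5, Mul(-1, Pow(F, 2)), Mul(6, F)))
Mul(Function('w')(Add(5, Mul(-1, Function('I')(5, Function('X')(-2))))), z) = Mul(Add(-5, Mul(-1, Pow(Add(5, Mul(-1, Add(-14, Mul(-7, Add(-3, -2))))), 2)), Mul(6, Add(5, Mul(-1, Add(-14, Mul(-7, Add(-3, -2))))))), -84664) = Mul(Add(-5, Mul(-1, Pow(Add(5, Mul(-1, Add(-14, Mul(-7, -5)))), 2)), Mul(6, Add(5, Mul(-1, Add(-14, Mul(-7, -5)))))), -84664) = Mul(Add(-5, Mul(-1, Pow(Add(5, Mul(-1, Add(-14, 35))), 2)), Mul(6, Add(5, Mul(-1, Add(-14, 35))))), -84664) = Mul(Add(-5, Mul(-1, Pow(Add(5, Mul(-1, 21)), 2)), Mul(6, Add(5, Mul(-1, 21)))), -84664) = Mul(Add(-5, Mul(-1, Pow(Add(5, -21), 2)), Mul(6, Add(5, -21))), -84664) = Mul(Add(-5, Mul(-1, Pow(-16, 2)), Mul(6, -16)), -84664) = Mul(Add(-5, Mul(-1, 256), -96), -84664) = Mul(Add(-5, -256, -96), -84664) = Mul(-357, -84664) = 30225048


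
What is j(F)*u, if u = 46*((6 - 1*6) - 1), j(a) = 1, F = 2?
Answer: -46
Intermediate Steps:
u = -46 (u = 46*((6 - 6) - 1) = 46*(0 - 1) = 46*(-1) = -46)
j(F)*u = 1*(-46) = -46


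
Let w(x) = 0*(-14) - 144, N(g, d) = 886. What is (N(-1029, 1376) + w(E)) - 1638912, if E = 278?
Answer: -1638170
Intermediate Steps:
w(x) = -144 (w(x) = 0 - 144 = -144)
(N(-1029, 1376) + w(E)) - 1638912 = (886 - 144) - 1638912 = 742 - 1638912 = -1638170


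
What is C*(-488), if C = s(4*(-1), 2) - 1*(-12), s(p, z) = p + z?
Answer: -4880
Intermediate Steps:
C = 10 (C = (4*(-1) + 2) - 1*(-12) = (-4 + 2) + 12 = -2 + 12 = 10)
C*(-488) = 10*(-488) = -4880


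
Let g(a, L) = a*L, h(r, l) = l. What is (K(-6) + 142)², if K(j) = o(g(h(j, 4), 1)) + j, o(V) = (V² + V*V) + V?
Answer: 29584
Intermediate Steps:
g(a, L) = L*a
o(V) = V + 2*V² (o(V) = (V² + V²) + V = 2*V² + V = V + 2*V²)
K(j) = 36 + j (K(j) = (1*4)*(1 + 2*(1*4)) + j = 4*(1 + 2*4) + j = 4*(1 + 8) + j = 4*9 + j = 36 + j)
(K(-6) + 142)² = ((36 - 6) + 142)² = (30 + 142)² = 172² = 29584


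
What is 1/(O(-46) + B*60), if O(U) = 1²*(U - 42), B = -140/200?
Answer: -1/130 ≈ -0.0076923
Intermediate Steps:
B = -7/10 (B = -140*1/200 = -7/10 ≈ -0.70000)
O(U) = -42 + U (O(U) = 1*(-42 + U) = -42 + U)
1/(O(-46) + B*60) = 1/((-42 - 46) - 7/10*60) = 1/(-88 - 42) = 1/(-130) = -1/130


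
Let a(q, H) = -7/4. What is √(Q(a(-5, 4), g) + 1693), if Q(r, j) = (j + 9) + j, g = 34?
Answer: √1770 ≈ 42.071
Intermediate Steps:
a(q, H) = -7/4 (a(q, H) = -7*¼ = -7/4)
Q(r, j) = 9 + 2*j (Q(r, j) = (9 + j) + j = 9 + 2*j)
√(Q(a(-5, 4), g) + 1693) = √((9 + 2*34) + 1693) = √((9 + 68) + 1693) = √(77 + 1693) = √1770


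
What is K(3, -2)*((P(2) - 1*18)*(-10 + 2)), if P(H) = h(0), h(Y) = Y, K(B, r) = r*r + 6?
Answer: 1440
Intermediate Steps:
K(B, r) = 6 + r² (K(B, r) = r² + 6 = 6 + r²)
P(H) = 0
K(3, -2)*((P(2) - 1*18)*(-10 + 2)) = (6 + (-2)²)*((0 - 1*18)*(-10 + 2)) = (6 + 4)*((0 - 18)*(-8)) = 10*(-18*(-8)) = 10*144 = 1440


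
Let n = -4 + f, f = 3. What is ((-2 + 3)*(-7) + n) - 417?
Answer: -425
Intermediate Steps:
n = -1 (n = -4 + 3 = -1)
((-2 + 3)*(-7) + n) - 417 = ((-2 + 3)*(-7) - 1) - 417 = (1*(-7) - 1) - 417 = (-7 - 1) - 417 = -8 - 417 = -425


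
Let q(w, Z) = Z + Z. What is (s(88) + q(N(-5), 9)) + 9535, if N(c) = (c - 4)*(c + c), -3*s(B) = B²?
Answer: 20915/3 ≈ 6971.7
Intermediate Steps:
s(B) = -B²/3
N(c) = 2*c*(-4 + c) (N(c) = (-4 + c)*(2*c) = 2*c*(-4 + c))
q(w, Z) = 2*Z
(s(88) + q(N(-5), 9)) + 9535 = (-⅓*88² + 2*9) + 9535 = (-⅓*7744 + 18) + 9535 = (-7744/3 + 18) + 9535 = -7690/3 + 9535 = 20915/3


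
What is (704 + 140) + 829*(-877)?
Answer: -726189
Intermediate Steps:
(704 + 140) + 829*(-877) = 844 - 727033 = -726189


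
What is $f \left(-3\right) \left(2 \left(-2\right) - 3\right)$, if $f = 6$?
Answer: $126$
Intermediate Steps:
$f \left(-3\right) \left(2 \left(-2\right) - 3\right) = 6 \left(-3\right) \left(2 \left(-2\right) - 3\right) = - 18 \left(-4 - 3\right) = \left(-18\right) \left(-7\right) = 126$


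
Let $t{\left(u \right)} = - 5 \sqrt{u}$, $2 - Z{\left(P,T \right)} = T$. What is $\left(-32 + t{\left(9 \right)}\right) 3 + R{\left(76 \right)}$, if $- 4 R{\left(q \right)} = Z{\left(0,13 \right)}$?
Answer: $- \frac{553}{4} \approx -138.25$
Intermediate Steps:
$Z{\left(P,T \right)} = 2 - T$
$R{\left(q \right)} = \frac{11}{4}$ ($R{\left(q \right)} = - \frac{2 - 13}{4} = \left(- \frac{1}{4}\right) \left(-11\right) = \frac{11}{4}$)
$\left(-32 + t{\left(9 \right)}\right) 3 + R{\left(76 \right)} = \left(-32 - 5 \sqrt{9}\right) 3 + \frac{11}{4} = \left(-32 - 15\right) 3 + \frac{11}{4} = \left(-47\right) 3 + \frac{11}{4} = -141 + \frac{11}{4} = - \frac{553}{4}$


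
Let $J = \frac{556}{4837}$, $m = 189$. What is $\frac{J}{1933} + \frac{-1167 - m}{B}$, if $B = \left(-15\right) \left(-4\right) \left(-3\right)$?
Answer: $\frac{1056549413}{140248815} \approx 7.5334$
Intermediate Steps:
$B = -180$ ($B = 60 \left(-3\right) = -180$)
$J = \frac{556}{4837}$ ($J = 556 \cdot \frac{1}{4837} = \frac{556}{4837} \approx 0.11495$)
$\frac{J}{1933} + \frac{-1167 - m}{B} = \frac{556}{4837 \cdot 1933} + \frac{-1167 - 189}{-180} = \frac{556}{4837} \cdot \frac{1}{1933} + \left(-1167 - 189\right) \left(- \frac{1}{180}\right) = \frac{556}{9349921} - - \frac{113}{15} = \frac{556}{9349921} + \frac{113}{15} = \frac{1056549413}{140248815}$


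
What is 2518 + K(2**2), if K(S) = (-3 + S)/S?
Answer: 10073/4 ≈ 2518.3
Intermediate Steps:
K(S) = (-3 + S)/S
2518 + K(2**2) = 2518 + (-3 + 2**2)/(2**2) = 2518 + (-3 + 4)/4 = 2518 + (1/4)*1 = 2518 + 1/4 = 10073/4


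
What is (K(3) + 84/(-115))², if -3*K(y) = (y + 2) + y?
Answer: 1373584/119025 ≈ 11.540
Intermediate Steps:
K(y) = -⅔ - 2*y/3 (K(y) = -((y + 2) + y)/3 = -((2 + y) + y)/3 = -(2 + 2*y)/3 = -⅔ - 2*y/3)
(K(3) + 84/(-115))² = ((-⅔ - ⅔*3) + 84/(-115))² = ((-⅔ - 2) + 84*(-1/115))² = (-8/3 - 84/115)² = (-1172/345)² = 1373584/119025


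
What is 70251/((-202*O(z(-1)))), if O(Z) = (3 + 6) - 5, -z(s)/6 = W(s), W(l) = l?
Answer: -70251/808 ≈ -86.944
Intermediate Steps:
z(s) = -6*s
O(Z) = 4 (O(Z) = 9 - 5 = 4)
70251/((-202*O(z(-1)))) = 70251/((-202*4)) = 70251/(-808) = 70251*(-1/808) = -70251/808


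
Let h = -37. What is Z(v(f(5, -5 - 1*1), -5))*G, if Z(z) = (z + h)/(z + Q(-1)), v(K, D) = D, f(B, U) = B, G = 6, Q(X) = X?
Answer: 42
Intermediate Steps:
Z(z) = (-37 + z)/(-1 + z) (Z(z) = (z - 37)/(z - 1) = (-37 + z)/(-1 + z))
Z(v(f(5, -5 - 1*1), -5))*G = ((-37 - 5)/(-1 - 5))*6 = (-42/(-6))*6 = -1/6*(-42)*6 = 7*6 = 42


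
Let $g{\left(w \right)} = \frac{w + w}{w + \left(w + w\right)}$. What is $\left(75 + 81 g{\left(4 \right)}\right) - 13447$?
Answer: $-13318$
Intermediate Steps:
$g{\left(w \right)} = \frac{2}{3}$ ($g{\left(w \right)} = \frac{2 w}{w + 2 w} = \frac{2 w}{3 w} = 2 w \frac{1}{3 w} = \frac{2}{3}$)
$\left(75 + 81 g{\left(4 \right)}\right) - 13447 = \left(75 + 81 \cdot \frac{2}{3}\right) - 13447 = \left(75 + 54\right) - 13447 = 129 - 13447 = -13318$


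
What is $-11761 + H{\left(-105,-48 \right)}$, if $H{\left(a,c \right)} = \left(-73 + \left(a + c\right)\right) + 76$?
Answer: $-11911$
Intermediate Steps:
$H{\left(a,c \right)} = 3 + a + c$ ($H{\left(a,c \right)} = \left(-73 + a + c\right) + 76 = 3 + a + c$)
$-11761 + H{\left(-105,-48 \right)} = -11761 - 150 = -11911$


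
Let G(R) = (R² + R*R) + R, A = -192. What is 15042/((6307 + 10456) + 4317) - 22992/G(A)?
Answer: 809189/2018410 ≈ 0.40090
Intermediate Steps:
G(R) = R + 2*R² (G(R) = (R² + R²) + R = 2*R² + R = R + 2*R²)
15042/((6307 + 10456) + 4317) - 22992/G(A) = 15042/((6307 + 10456) + 4317) - 22992*(-1/(192*(1 + 2*(-192)))) = 15042/(16763 + 4317) - 22992*(-1/(192*(1 - 384))) = 15042/21080 - 22992/((-192*(-383))) = 15042*(1/21080) - 22992/73536 = 7521/10540 - 22992*1/73536 = 7521/10540 - 479/1532 = 809189/2018410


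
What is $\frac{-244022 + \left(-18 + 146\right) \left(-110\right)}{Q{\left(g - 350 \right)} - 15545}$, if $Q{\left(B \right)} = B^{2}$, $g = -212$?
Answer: $- \frac{258102}{300299} \approx -0.85948$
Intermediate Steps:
$\frac{-244022 + \left(-18 + 146\right) \left(-110\right)}{Q{\left(g - 350 \right)} - 15545} = \frac{-244022 + \left(-18 + 146\right) \left(-110\right)}{\left(-212 - 350\right)^{2} - 15545} = \frac{-244022 + 128 \left(-110\right)}{\left(-562\right)^{2} - 15545} = \frac{-244022 - 14080}{315844 - 15545} = - \frac{258102}{300299}$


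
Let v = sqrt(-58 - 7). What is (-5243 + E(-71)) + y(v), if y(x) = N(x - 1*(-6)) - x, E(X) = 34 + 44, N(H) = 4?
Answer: -5161 - I*sqrt(65) ≈ -5161.0 - 8.0623*I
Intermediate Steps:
E(X) = 78
v = I*sqrt(65) (v = sqrt(-65) = I*sqrt(65) ≈ 8.0623*I)
y(x) = 4 - x
(-5243 + E(-71)) + y(v) = (-5243 + 78) + (4 - I*sqrt(65)) = -5165 + (4 - I*sqrt(65)) = -5161 - I*sqrt(65)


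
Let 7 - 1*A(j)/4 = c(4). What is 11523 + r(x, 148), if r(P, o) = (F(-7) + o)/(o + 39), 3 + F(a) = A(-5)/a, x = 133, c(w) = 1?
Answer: 15084598/1309 ≈ 11524.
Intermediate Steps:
A(j) = 24 (A(j) = 28 - 4*1 = 28 - 4 = 24)
F(a) = -3 + 24/a
r(P, o) = (-45/7 + o)/(39 + o) (r(P, o) = ((-3 + 24/(-7)) + o)/(o + 39) = ((-3 + 24*(-⅐)) + o)/(39 + o) = ((-3 - 24/7) + o)/(39 + o) = (-45/7 + o)/(39 + o))
11523 + r(x, 148) = 11523 + (-45/7 + 148)/(39 + 148) = 11523 + (991/7)/187 = 11523 + (1/187)*(991/7) = 11523 + 991/1309 = 15084598/1309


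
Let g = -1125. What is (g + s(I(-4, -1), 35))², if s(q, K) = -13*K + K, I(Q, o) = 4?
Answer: 2387025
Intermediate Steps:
s(q, K) = -12*K
(g + s(I(-4, -1), 35))² = (-1125 - 12*35)² = (-1125 - 420)² = (-1545)² = 2387025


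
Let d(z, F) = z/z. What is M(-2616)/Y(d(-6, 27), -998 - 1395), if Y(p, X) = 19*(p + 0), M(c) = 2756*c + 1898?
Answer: -7207798/19 ≈ -3.7936e+5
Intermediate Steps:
d(z, F) = 1
M(c) = 1898 + 2756*c
Y(p, X) = 19*p
M(-2616)/Y(d(-6, 27), -998 - 1395) = (1898 + 2756*(-2616))/((19*1)) = (1898 - 7209696)/19 = -7207798*1/19 = -7207798/19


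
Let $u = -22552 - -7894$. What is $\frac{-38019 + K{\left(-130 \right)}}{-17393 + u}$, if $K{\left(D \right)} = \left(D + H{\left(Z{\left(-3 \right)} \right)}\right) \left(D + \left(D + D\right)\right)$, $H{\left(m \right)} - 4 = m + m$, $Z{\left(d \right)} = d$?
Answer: $- \frac{13461}{32051} \approx -0.41999$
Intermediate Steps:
$u = -14658$ ($u = -22552 + 7894 = -14658$)
$H{\left(m \right)} = 4 + 2 m$ ($H{\left(m \right)} = 4 + \left(m + m\right) = 4 + 2 m$)
$K{\left(D \right)} = 3 D \left(-2 + D\right)$ ($K{\left(D \right)} = \left(D + \left(4 + 2 \left(-3\right)\right)\right) \left(D + \left(D + D\right)\right) = \left(D + \left(4 - 6\right)\right) \left(D + 2 D\right) = \left(D - 2\right) 3 D = \left(-2 + D\right) 3 D = 3 D \left(-2 + D\right)$)
$\frac{-38019 + K{\left(-130 \right)}}{-17393 + u} = \frac{-38019 + 3 \left(-130\right) \left(-2 - 130\right)}{-17393 - 14658} = \frac{-38019 + 3 \left(-130\right) \left(-132\right)}{-32051} = \left(-38019 + 51480\right) \left(- \frac{1}{32051}\right) = 13461 \left(- \frac{1}{32051}\right) = - \frac{13461}{32051}$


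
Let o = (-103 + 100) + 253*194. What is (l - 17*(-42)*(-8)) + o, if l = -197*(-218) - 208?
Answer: 86105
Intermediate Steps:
o = 49079 (o = -3 + 49082 = 49079)
l = 42738 (l = 42946 - 208 = 42738)
(l - 17*(-42)*(-8)) + o = (42738 - 17*(-42)*(-8)) + 49079 = (42738 + 714*(-8)) + 49079 = (42738 - 5712) + 49079 = 37026 + 49079 = 86105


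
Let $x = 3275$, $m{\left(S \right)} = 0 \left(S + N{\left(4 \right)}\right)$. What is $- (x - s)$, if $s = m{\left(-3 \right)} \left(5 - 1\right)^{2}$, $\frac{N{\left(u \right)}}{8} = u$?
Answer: $-3275$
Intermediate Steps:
$N{\left(u \right)} = 8 u$
$m{\left(S \right)} = 0$ ($m{\left(S \right)} = 0 \left(S + 8 \cdot 4\right) = 0 \left(S + 32\right) = 0 \left(32 + S\right) = 0$)
$s = 0$ ($s = 0 \left(5 - 1\right)^{2} = 0 \cdot 4^{2} = 0 \cdot 16 = 0$)
$- (x - s) = - (3275 - 0) = - (3275 + 0) = \left(-1\right) 3275 = -3275$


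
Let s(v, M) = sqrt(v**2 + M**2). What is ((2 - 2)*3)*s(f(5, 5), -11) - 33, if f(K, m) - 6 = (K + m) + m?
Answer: -33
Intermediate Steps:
f(K, m) = 6 + K + 2*m (f(K, m) = 6 + ((K + m) + m) = 6 + (K + 2*m) = 6 + K + 2*m)
s(v, M) = sqrt(M**2 + v**2)
((2 - 2)*3)*s(f(5, 5), -11) - 33 = ((2 - 2)*3)*sqrt((-11)**2 + (6 + 5 + 2*5)**2) - 33 = (0*3)*sqrt(121 + (6 + 5 + 10)**2) - 33 = 0*sqrt(121 + 21**2) - 33 = 0*sqrt(121 + 441) - 33 = 0*sqrt(562) - 33 = 0 - 33 = -33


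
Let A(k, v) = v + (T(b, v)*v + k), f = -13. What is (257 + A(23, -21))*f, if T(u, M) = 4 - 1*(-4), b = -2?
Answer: -1183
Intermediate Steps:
T(u, M) = 8 (T(u, M) = 4 + 4 = 8)
A(k, v) = k + 9*v (A(k, v) = v + (8*v + k) = v + (k + 8*v) = k + 9*v)
(257 + A(23, -21))*f = (257 + (23 + 9*(-21)))*(-13) = (257 + (23 - 189))*(-13) = (257 - 166)*(-13) = 91*(-13) = -1183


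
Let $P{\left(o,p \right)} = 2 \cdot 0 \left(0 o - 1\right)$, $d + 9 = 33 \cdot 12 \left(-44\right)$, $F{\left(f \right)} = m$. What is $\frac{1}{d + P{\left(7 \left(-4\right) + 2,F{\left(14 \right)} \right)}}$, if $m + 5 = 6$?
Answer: $- \frac{1}{17433} \approx -5.7362 \cdot 10^{-5}$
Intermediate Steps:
$m = 1$ ($m = -5 + 6 = 1$)
$F{\left(f \right)} = 1$
$d = -17433$ ($d = -9 + 33 \cdot 12 \left(-44\right) = -9 + 396 \left(-44\right) = -9 - 17424 = -17433$)
$P{\left(o,p \right)} = 0$ ($P{\left(o,p \right)} = 0 \left(0 - 1\right) = 0 \left(-1\right) = 0$)
$\frac{1}{d + P{\left(7 \left(-4\right) + 2,F{\left(14 \right)} \right)}} = \frac{1}{-17433 + 0} = \frac{1}{-17433} = - \frac{1}{17433}$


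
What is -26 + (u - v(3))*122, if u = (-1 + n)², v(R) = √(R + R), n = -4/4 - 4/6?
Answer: 7574/9 - 122*√6 ≈ 542.72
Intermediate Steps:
n = -5/3 (n = -4*¼ - 4*⅙ = -1 - ⅔ = -5/3 ≈ -1.6667)
v(R) = √2*√R (v(R) = √(2*R) = √2*√R)
u = 64/9 (u = (-1 - 5/3)² = (-8/3)² = 64/9 ≈ 7.1111)
-26 + (u - v(3))*122 = -26 + (64/9 - √2*√3)*122 = -26 + (64/9 - √6)*122 = -26 + (7808/9 - 122*√6) = 7574/9 - 122*√6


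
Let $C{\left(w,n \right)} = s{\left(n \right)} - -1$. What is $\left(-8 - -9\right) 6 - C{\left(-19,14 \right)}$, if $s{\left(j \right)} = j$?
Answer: $-9$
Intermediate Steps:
$C{\left(w,n \right)} = 1 + n$ ($C{\left(w,n \right)} = n - -1 = n + 1 = 1 + n$)
$\left(-8 - -9\right) 6 - C{\left(-19,14 \right)} = \left(-8 - -9\right) 6 - \left(1 + 14\right) = \left(-8 + 9\right) 6 - 15 = 1 \cdot 6 - 15 = 6 - 15 = -9$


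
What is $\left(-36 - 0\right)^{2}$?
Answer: $1296$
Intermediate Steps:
$\left(-36 - 0\right)^{2} = \left(-36 + 0\right)^{2} = \left(-36\right)^{2} = 1296$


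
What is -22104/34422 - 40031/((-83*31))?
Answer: 220178915/14761301 ≈ 14.916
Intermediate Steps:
-22104/34422 - 40031/((-83*31)) = -22104*1/34422 - 40031/(-2573) = -3684/5737 - 40031*(-1/2573) = -3684/5737 + 40031/2573 = 220178915/14761301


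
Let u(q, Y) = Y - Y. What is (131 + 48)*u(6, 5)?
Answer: 0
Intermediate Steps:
u(q, Y) = 0
(131 + 48)*u(6, 5) = (131 + 48)*0 = 179*0 = 0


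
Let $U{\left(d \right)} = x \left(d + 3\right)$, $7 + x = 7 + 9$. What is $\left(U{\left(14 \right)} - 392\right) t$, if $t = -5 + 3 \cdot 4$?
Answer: $-1673$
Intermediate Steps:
$x = 9$ ($x = -7 + \left(7 + 9\right) = -7 + 16 = 9$)
$U{\left(d \right)} = 27 + 9 d$ ($U{\left(d \right)} = 9 \left(d + 3\right) = 9 \left(3 + d\right) = 27 + 9 d$)
$t = 7$ ($t = -5 + 12 = 7$)
$\left(U{\left(14 \right)} - 392\right) t = \left(\left(27 + 9 \cdot 14\right) - 392\right) 7 = \left(\left(27 + 126\right) - 392\right) 7 = \left(153 - 392\right) 7 = \left(-239\right) 7 = -1673$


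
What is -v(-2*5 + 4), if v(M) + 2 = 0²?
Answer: 2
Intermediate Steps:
v(M) = -2 (v(M) = -2 + 0² = -2 + 0 = -2)
-v(-2*5 + 4) = -1*(-2) = 2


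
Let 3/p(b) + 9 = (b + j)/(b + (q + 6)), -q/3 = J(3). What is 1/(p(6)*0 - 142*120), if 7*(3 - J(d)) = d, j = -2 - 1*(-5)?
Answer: -1/17040 ≈ -5.8685e-5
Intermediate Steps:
j = 3 (j = -2 + 5 = 3)
J(d) = 3 - d/7
q = -54/7 (q = -3*(3 - ⅐*3) = -3*(3 - 3/7) = -3*18/7 = -54/7 ≈ -7.7143)
p(b) = 3/(-9 + (3 + b)/(-12/7 + b)) (p(b) = 3/(-9 + (b + 3)/(b + (-54/7 + 6))) = 3/(-9 + (3 + b)/(b - 12/7)) = 3/(-9 + (3 + b)/(-12/7 + b)))
1/(p(6)*0 - 142*120) = 1/((3*(12 - 7*6)/(-129 + 56*6))*0 - 142*120) = 1/((3*(12 - 42)/(-129 + 336))*0 - 17040) = 1/((3*(-30)/207)*0 - 17040) = 1/((3*(1/207)*(-30))*0 - 17040) = 1/(-10/23*0 - 17040) = 1/(0 - 17040) = 1/(-17040) = -1/17040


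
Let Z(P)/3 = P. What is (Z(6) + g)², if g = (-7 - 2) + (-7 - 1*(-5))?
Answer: 49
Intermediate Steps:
Z(P) = 3*P
g = -11 (g = -9 + (-7 + 5) = -9 - 2 = -11)
(Z(6) + g)² = (3*6 - 11)² = (18 - 11)² = 7² = 49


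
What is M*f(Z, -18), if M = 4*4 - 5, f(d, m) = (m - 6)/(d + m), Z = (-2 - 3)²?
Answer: -264/7 ≈ -37.714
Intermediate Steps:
Z = 25 (Z = (-5)² = 25)
f(d, m) = (-6 + m)/(d + m)
M = 11 (M = 16 - 5 = 11)
M*f(Z, -18) = 11*((-6 - 18)/(25 - 18)) = 11*(-24/7) = -264/7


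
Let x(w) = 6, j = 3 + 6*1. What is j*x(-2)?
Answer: 54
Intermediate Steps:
j = 9 (j = 3 + 6 = 9)
j*x(-2) = 9*6 = 54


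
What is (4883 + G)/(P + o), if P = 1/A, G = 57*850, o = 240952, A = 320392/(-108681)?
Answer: 17087466536/77198984503 ≈ 0.22134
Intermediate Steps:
A = -320392/108681 (A = 320392*(-1/108681) = -320392/108681 ≈ -2.9480)
G = 48450
P = -108681/320392 (P = 1/(-320392/108681) = -108681/320392 ≈ -0.33921)
(4883 + G)/(P + o) = (4883 + 48450)/(-108681/320392 + 240952) = 53333/(77198984503/320392) = 53333*(320392/77198984503) = 17087466536/77198984503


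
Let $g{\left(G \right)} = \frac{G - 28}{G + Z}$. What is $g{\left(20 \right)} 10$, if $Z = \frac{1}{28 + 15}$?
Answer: $- \frac{3440}{861} \approx -3.9954$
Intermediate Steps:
$Z = \frac{1}{43} \approx 0.023256$
$g{\left(G \right)} = \frac{-28 + G}{\frac{1}{43} + G}$ ($g{\left(G \right)} = \frac{G - 28}{G + \frac{1}{43}} = \frac{-28 + G}{\frac{1}{43} + G}$)
$g{\left(20 \right)} 10 = \frac{43 \left(-28 + 20\right)}{1 + 43 \cdot 20} \cdot 10 = 43 \frac{1}{1 + 860} \left(-8\right) 10 = 43 \cdot \frac{1}{861} \left(-8\right) 10 = \left(- \frac{344}{861}\right) 10 = - \frac{3440}{861}$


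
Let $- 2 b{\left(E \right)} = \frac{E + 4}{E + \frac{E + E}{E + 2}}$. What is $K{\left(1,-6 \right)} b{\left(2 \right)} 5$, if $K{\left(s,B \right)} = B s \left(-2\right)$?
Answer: $-60$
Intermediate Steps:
$K{\left(s,B \right)} = - 2 B s$
$b{\left(E \right)} = - \frac{4 + E}{2 \left(E + \frac{2 E}{2 + E}\right)}$ ($b{\left(E \right)} = - \frac{\left(E + 4\right) \frac{1}{E + \frac{E + E}{E + 2}}}{2} = - \frac{\left(4 + E\right) \frac{1}{E + \frac{2 E}{2 + E}}}{2} = - \frac{\frac{1}{E + \frac{2 E}{2 + E}} \left(4 + E\right)}{2} = - \frac{4 + E}{2 \left(E + \frac{2 E}{2 + E}\right)}$)
$K{\left(1,-6 \right)} b{\left(2 \right)} 5 = \left(-2\right) \left(-6\right) 1 \frac{-2 - 2}{2 \cdot 2} \cdot 5 = 12 \cdot \frac{1}{2} \cdot \frac{1}{2} \left(-2 - 2\right) 5 = 12 \cdot \frac{1}{2} \cdot \frac{1}{2} \left(-4\right) 5 = 12 \left(-1\right) 5 = \left(-12\right) 5 = -60$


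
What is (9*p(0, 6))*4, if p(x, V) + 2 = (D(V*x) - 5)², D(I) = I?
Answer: 828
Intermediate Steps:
p(x, V) = -2 + (-5 + V*x)² (p(x, V) = -2 + (V*x - 5)² = -2 + (-5 + V*x)²)
(9*p(0, 6))*4 = (9*(-2 + (-5 + 6*0)²))*4 = (9*(-2 + (-5 + 0)²))*4 = (9*(-2 + (-5)²))*4 = (9*(-2 + 25))*4 = (9*23)*4 = 207*4 = 828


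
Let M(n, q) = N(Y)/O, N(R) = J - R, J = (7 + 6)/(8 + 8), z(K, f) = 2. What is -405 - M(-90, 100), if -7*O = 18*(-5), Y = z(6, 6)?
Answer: -583067/1440 ≈ -404.91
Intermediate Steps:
Y = 2
J = 13/16 ≈ 0.81250
N(R) = 13/16 - R
O = 90/7 (O = -18*(-5)/7 = -⅐*(-90) = 90/7 ≈ 12.857)
M(n, q) = -133/1440 (M(n, q) = (13/16 - 1*2)/(90/7) = (13/16 - 2)*(7/90) = -19/16*7/90 = -133/1440)
-405 - M(-90, 100) = -405 - 1*(-133/1440) = -405 + 133/1440 = -583067/1440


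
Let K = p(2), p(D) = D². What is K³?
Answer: 64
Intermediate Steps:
K = 4 (K = 2² = 4)
K³ = 4³ = 64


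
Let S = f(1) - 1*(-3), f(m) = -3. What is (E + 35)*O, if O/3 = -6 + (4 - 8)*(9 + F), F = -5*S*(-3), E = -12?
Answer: -2898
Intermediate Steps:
S = 0 (S = -3 - 1*(-3) = -3 + 3 = 0)
F = 0 (F = -5*0*(-3) = 0*(-3) = 0)
O = -126 (O = 3*(-6 + (4 - 8)*(9 + 0)) = 3*(-6 - 4*9) = 3*(-6 - 36) = 3*(-42) = -126)
(E + 35)*O = (-12 + 35)*(-126) = 23*(-126) = -2898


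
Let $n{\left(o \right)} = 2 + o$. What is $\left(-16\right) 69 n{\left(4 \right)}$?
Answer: $-6624$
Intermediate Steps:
$\left(-16\right) 69 n{\left(4 \right)} = \left(-16\right) 69 \left(2 + 4\right) = \left(-1104\right) 6 = -6624$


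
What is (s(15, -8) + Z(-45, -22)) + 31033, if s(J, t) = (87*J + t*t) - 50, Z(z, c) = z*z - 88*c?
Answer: 36313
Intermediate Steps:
Z(z, c) = z**2 - 88*c
s(J, t) = -50 + t**2 + 87*J (s(J, t) = (87*J + t**2) - 50 = (t**2 + 87*J) - 50 = -50 + t**2 + 87*J)
(s(15, -8) + Z(-45, -22)) + 31033 = ((-50 + (-8)**2 + 87*15) + ((-45)**2 - 88*(-22))) + 31033 = ((-50 + 64 + 1305) + (2025 + 1936)) + 31033 = (1319 + 3961) + 31033 = 5280 + 31033 = 36313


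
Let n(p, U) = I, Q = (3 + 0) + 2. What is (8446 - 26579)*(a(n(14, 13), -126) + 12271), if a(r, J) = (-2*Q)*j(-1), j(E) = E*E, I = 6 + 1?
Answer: -222328713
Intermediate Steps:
Q = 5 (Q = 3 + 2 = 5)
I = 7
n(p, U) = 7
j(E) = E**2
a(r, J) = -10 (a(r, J) = -2*5*(-1)**2 = -10*1 = -10)
(8446 - 26579)*(a(n(14, 13), -126) + 12271) = (8446 - 26579)*(-10 + 12271) = -18133*12261 = -222328713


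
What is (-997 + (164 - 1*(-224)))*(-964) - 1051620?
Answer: -464544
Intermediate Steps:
(-997 + (164 - 1*(-224)))*(-964) - 1051620 = (-997 + (164 + 224))*(-964) - 1051620 = (-997 + 388)*(-964) - 1051620 = -609*(-964) - 1051620 = 587076 - 1051620 = -464544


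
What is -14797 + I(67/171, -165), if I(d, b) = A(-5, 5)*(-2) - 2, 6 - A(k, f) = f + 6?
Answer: -14789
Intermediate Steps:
A(k, f) = -f (A(k, f) = 6 - (f + 6) = 6 - (6 + f) = 6 + (-6 - f) = -f)
I(d, b) = 8 (I(d, b) = -1*5*(-2) - 2 = -5*(-2) - 2 = 10 - 2 = 8)
-14797 + I(67/171, -165) = -14797 + 8 = -14789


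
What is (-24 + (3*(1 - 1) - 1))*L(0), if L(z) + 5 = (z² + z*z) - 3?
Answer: 200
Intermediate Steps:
L(z) = -8 + 2*z² (L(z) = -5 + ((z² + z*z) - 3) = -5 + ((z² + z²) - 3) = -5 + (2*z² - 3) = -5 + (-3 + 2*z²) = -8 + 2*z²)
(-24 + (3*(1 - 1) - 1))*L(0) = (-24 + (3*(1 - 1) - 1))*(-8 + 2*0²) = (-24 + (3*0 - 1))*(-8 + 2*0) = (-24 + (0 - 1))*(-8 + 0) = (-24 - 1)*(-8) = -25*(-8) = 200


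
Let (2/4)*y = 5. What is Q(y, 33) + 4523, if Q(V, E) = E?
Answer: 4556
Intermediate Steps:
y = 10 (y = 2*5 = 10)
Q(y, 33) + 4523 = 33 + 4523 = 4556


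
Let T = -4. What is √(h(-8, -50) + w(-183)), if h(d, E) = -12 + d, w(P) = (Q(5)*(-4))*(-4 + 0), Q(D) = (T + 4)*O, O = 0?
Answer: 2*I*√5 ≈ 4.4721*I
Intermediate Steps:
Q(D) = 0 (Q(D) = (-4 + 4)*0 = 0*0 = 0)
w(P) = 0 (w(P) = (0*(-4))*(-4 + 0) = 0*(-4) = 0)
√(h(-8, -50) + w(-183)) = √((-12 - 8) + 0) = √(-20 + 0) = √(-20) = 2*I*√5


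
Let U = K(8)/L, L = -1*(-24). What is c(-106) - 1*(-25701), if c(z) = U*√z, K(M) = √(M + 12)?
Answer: 25701 + I*√530/12 ≈ 25701.0 + 1.9185*I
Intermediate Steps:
K(M) = √(12 + M)
L = 24
U = √5/12 (U = √(12 + 8)/24 = √20*(1/24) = (2*√5)*(1/24) = √5/12 ≈ 0.18634)
c(z) = √5*√z/12 (c(z) = (√5/12)*√z = √5*√z/12)
c(-106) - 1*(-25701) = √5*√(-106)/12 - 1*(-25701) = √5*(I*√106)/12 + 25701 = I*√530/12 + 25701 = 25701 + I*√530/12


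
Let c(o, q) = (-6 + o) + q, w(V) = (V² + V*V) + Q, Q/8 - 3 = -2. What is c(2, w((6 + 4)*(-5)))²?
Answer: 25040016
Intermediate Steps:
Q = 8 (Q = 24 + 8*(-2) = 24 - 16 = 8)
w(V) = 8 + 2*V² (w(V) = (V² + V*V) + 8 = (V² + V²) + 8 = 2*V² + 8 = 8 + 2*V²)
c(o, q) = -6 + o + q
c(2, w((6 + 4)*(-5)))² = (-6 + 2 + (8 + 2*((6 + 4)*(-5))²))² = (-6 + 2 + (8 + 2*(10*(-5))²))² = (-6 + 2 + (8 + 2*(-50)²))² = (-6 + 2 + (8 + 2*2500))² = (-6 + 2 + (8 + 5000))² = (-6 + 2 + 5008)² = 5004² = 25040016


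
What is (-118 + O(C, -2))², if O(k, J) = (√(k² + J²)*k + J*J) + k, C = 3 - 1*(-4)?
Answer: 14046 - 1498*√53 ≈ 3140.4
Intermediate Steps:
C = 7 (C = 3 + 4 = 7)
O(k, J) = k + J² + k*√(J² + k²) (O(k, J) = (√(J² + k²)*k + J²) + k = (k*√(J² + k²) + J²) + k = (J² + k*√(J² + k²)) + k = k + J² + k*√(J² + k²))
(-118 + O(C, -2))² = (-118 + (7 + (-2)² + 7*√((-2)² + 7²)))² = (-118 + (7 + 4 + 7*√(4 + 49)))² = (-118 + (7 + 4 + 7*√53))² = (-118 + (11 + 7*√53))² = (-107 + 7*√53)²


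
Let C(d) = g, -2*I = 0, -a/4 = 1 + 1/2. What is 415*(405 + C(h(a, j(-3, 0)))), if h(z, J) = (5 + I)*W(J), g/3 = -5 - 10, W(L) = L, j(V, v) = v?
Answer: 149400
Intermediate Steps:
a = -6 (a = -4*(1 + 1/2) = -4*(1 + 1*(½)) = -4*(1 + ½) = -4*3/2 = -6)
I = 0 (I = -½*0 = 0)
g = -45 (g = 3*(-5 - 10) = 3*(-15) = -45)
h(z, J) = 5*J (h(z, J) = (5 + 0)*J = 5*J)
C(d) = -45
415*(405 + C(h(a, j(-3, 0)))) = 415*(405 - 45) = 415*360 = 149400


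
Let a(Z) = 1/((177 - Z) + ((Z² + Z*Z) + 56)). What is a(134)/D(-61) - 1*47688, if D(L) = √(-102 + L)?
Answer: -47688 - I*√163/5869793 ≈ -47688.0 - 2.1751e-6*I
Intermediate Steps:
a(Z) = 1/(233 - Z + 2*Z²) (a(Z) = 1/((177 - Z) + ((Z² + Z²) + 56)) = 1/((177 - Z) + (2*Z² + 56)) = 1/((177 - Z) + (56 + 2*Z²)) = 1/(233 - Z + 2*Z²))
a(134)/D(-61) - 1*47688 = 1/((233 - 1*134 + 2*134²)*(√(-102 - 61))) - 1*47688 = 1/((233 - 134 + 2*17956)*(√(-163))) - 47688 = 1/((233 - 134 + 35912)*((I*√163))) - 47688 = (-I*√163/163)/36011 - 47688 = -I*√163/5869793 - 47688 = -47688 - I*√163/5869793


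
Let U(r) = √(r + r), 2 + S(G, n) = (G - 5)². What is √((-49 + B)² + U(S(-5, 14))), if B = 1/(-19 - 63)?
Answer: √16246497/82 ≈ 49.155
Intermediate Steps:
S(G, n) = -2 + (-5 + G)² (S(G, n) = -2 + (G - 5)² = -2 + (-5 + G)²)
B = -1/82 (B = 1/(-82) = -1/82 ≈ -0.012195)
U(r) = √2*√r (U(r) = √(2*r) = √2*√r)
√((-49 + B)² + U(S(-5, 14))) = √((-49 - 1/82)² + √2*√(-2 + (-5 - 5)²)) = √((-4019/82)² + √2*√(-2 + (-10)²)) = √(16152361/6724 + √2*√(-2 + 100)) = √(16152361/6724 + √2*√98) = √(16152361/6724 + √2*(7*√2)) = √(16152361/6724 + 14) = √(16246497/6724) = √16246497/82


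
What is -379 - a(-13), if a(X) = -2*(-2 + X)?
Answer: -409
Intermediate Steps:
a(X) = 4 - 2*X
-379 - a(-13) = -379 - (4 - 2*(-13)) = -379 - (4 + 26) = -379 - 1*30 = -379 - 30 = -409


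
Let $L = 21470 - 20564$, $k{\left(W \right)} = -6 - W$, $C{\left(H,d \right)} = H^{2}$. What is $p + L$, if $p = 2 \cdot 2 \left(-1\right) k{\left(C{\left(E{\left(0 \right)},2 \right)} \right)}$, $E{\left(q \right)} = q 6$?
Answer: $930$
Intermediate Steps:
$E{\left(q \right)} = 6 q$
$p = 24$ ($p = 2 \cdot 2 \left(-1\right) \left(-6 - \left(6 \cdot 0\right)^{2}\right) = 4 \left(-1\right) \left(-6 - 0^{2}\right) = - 4 \left(-6 - 0\right) = - 4 \left(-6 + 0\right) = \left(-4\right) \left(-6\right) = 24$)
$L = 906$
$p + L = 24 + 906 = 930$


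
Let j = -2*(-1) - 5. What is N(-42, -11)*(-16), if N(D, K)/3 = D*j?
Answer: -6048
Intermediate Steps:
j = -3 (j = 2 - 5 = -3)
N(D, K) = -9*D (N(D, K) = 3*(D*(-3)) = 3*(-3*D) = -9*D)
N(-42, -11)*(-16) = -9*(-42)*(-16) = 378*(-16) = -6048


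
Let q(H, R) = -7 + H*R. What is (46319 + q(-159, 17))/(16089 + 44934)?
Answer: 43609/61023 ≈ 0.71463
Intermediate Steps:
(46319 + q(-159, 17))/(16089 + 44934) = (46319 + (-7 - 159*17))/(16089 + 44934) = (46319 + (-7 - 2703))/61023 = (46319 - 2710)*(1/61023) = 43609*(1/61023) = 43609/61023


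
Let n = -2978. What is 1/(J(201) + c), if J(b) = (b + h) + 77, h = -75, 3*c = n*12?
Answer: -1/11709 ≈ -8.5404e-5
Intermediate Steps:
c = -11912 (c = (-2978*12)/3 = (⅓)*(-35736) = -11912)
J(b) = 2 + b (J(b) = (b - 75) + 77 = (-75 + b) + 77 = 2 + b)
1/(J(201) + c) = 1/((2 + 201) - 11912) = 1/(203 - 11912) = 1/(-11709) = -1/11709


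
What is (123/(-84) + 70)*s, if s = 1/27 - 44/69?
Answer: -715787/17388 ≈ -41.166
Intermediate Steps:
s = -373/621 (s = 1*(1/27) - 44*1/69 = 1/27 - 44/69 = -373/621 ≈ -0.60064)
(123/(-84) + 70)*s = (123/(-84) + 70)*(-373/621) = (123*(-1/84) + 70)*(-373/621) = (-41/28 + 70)*(-373/621) = (1919/28)*(-373/621) = -715787/17388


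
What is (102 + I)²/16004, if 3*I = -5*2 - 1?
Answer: 87025/144036 ≈ 0.60419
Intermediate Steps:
I = -11/3 (I = (-5*2 - 1)/3 = (-10 - 1)/3 = (⅓)*(-11) = -11/3 ≈ -3.6667)
(102 + I)²/16004 = (102 - 11/3)²/16004 = (295/3)²*(1/16004) = (87025/9)*(1/16004) = 87025/144036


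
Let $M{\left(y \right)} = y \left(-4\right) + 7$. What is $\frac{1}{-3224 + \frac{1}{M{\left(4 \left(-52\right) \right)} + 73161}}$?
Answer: $- \frac{74000}{238575999} \approx -0.00031017$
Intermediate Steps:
$M{\left(y \right)} = 7 - 4 y$ ($M{\left(y \right)} = - 4 y + 7 = 7 - 4 y$)
$\frac{1}{-3224 + \frac{1}{M{\left(4 \left(-52\right) \right)} + 73161}} = \frac{1}{-3224 + \frac{1}{\left(7 - 4 \cdot 4 \left(-52\right)\right) + 73161}} = \frac{1}{-3224 + \frac{1}{\left(7 - -832\right) + 73161}} = \frac{1}{-3224 + \frac{1}{\left(7 + 832\right) + 73161}} = \frac{1}{-3224 + \frac{1}{839 + 73161}} = \frac{1}{-3224 + \frac{1}{74000}} = \frac{1}{- \frac{238575999}{74000}} = - \frac{74000}{238575999}$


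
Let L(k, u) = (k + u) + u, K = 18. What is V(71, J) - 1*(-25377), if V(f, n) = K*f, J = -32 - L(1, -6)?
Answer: 26655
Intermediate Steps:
L(k, u) = k + 2*u
J = -21 (J = -32 - (1 + 2*(-6)) = -32 - (1 - 12) = -32 - 1*(-11) = -32 + 11 = -21)
V(f, n) = 18*f
V(71, J) - 1*(-25377) = 18*71 - 1*(-25377) = 1278 + 25377 = 26655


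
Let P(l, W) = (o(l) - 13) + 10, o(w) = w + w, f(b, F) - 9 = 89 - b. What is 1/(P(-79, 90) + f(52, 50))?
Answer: -1/115 ≈ -0.0086956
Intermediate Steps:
f(b, F) = 98 - b (f(b, F) = 9 + (89 - b) = 98 - b)
o(w) = 2*w
P(l, W) = -3 + 2*l (P(l, W) = (2*l - 13) + 10 = (-13 + 2*l) + 10 = -3 + 2*l)
1/(P(-79, 90) + f(52, 50)) = 1/((-3 + 2*(-79)) + (98 - 1*52)) = 1/((-3 - 158) + (98 - 52)) = 1/(-161 + 46) = 1/(-115) = -1/115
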